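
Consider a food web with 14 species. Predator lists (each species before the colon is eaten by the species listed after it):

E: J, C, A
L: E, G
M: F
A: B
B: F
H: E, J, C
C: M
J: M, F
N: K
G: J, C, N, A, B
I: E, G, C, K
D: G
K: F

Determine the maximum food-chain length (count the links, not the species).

One longest chain: H → E → A → B → F.
It has 5 species and 4 links.

4 links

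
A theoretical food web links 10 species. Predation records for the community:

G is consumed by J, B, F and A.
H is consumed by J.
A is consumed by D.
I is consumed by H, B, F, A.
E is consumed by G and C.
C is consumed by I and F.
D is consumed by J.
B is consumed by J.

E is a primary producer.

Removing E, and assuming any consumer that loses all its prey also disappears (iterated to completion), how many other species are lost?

9

Remove E.
Round 1: G (all prey gone), C (all prey gone) → extinct.
Round 2: I (all prey gone) → extinct.
Round 3: B (all prey gone), F (all prey gone), H (all prey gone), A (all prey gone) → extinct.
Round 4: D (all prey gone) → extinct.
Round 5: J (all prey gone) → extinct.
No further losses. Total secondary extinctions: 9.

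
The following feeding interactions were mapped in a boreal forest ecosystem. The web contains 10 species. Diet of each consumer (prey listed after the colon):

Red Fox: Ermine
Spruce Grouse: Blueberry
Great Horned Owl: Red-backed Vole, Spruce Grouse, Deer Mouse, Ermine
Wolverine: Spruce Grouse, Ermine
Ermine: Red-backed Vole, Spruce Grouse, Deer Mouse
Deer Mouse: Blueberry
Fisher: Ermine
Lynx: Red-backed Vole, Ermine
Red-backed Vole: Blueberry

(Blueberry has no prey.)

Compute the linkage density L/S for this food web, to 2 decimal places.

L/S = 1.60

There are L = 16 links among S = 10 species.
L/S = 16/10 = 1.6000 ≈ 1.60.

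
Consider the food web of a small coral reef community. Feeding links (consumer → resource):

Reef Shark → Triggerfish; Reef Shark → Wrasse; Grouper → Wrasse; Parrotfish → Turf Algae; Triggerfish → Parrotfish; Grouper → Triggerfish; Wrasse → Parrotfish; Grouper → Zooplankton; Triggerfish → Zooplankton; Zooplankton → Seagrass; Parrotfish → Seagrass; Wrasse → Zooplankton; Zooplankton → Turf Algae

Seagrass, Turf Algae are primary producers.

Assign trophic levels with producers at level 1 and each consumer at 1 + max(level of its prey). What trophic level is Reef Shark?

Seagrass is a producer → level 1.
Parrotfish eats Seagrass (level 1); other prey at levels: Turf Algae 1 → level 2.
Wrasse eats Parrotfish (level 2); other prey at levels: Zooplankton 2 → level 3.
Reef Shark eats Wrasse (level 3); other prey at levels: Triggerfish 3 → level 4.

Trophic level 4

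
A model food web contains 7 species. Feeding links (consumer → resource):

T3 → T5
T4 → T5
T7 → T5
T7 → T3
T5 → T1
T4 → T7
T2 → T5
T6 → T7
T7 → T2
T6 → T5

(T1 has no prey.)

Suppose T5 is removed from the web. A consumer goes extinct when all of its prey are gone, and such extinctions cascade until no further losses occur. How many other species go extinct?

Remove T5.
Round 1: T3 (all prey gone), T2 (all prey gone) → extinct.
Round 2: T7 (all prey gone) → extinct.
Round 3: T6 (all prey gone), T4 (all prey gone) → extinct.
No further losses. Total secondary extinctions: 5.

5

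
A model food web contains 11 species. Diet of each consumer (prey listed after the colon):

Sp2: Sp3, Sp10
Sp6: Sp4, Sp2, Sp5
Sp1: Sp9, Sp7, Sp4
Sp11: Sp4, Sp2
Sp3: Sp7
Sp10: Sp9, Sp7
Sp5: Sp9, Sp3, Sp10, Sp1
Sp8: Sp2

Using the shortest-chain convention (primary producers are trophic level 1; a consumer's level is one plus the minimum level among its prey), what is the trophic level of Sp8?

Sp7 is a producer → level 1.
Sp3 eats Sp7 → level 2.
Sp2 eats Sp3 → level 3.
Sp8 eats Sp2 → level 4.
No prey of Sp8 is below level 3, so 4 is the minimum.

Trophic level 4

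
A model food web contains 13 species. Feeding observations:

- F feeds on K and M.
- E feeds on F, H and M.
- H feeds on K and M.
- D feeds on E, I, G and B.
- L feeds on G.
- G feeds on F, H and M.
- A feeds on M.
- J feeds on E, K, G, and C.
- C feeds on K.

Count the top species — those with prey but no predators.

4

Top species (has prey, but nothing eats it): A, J, D, L.
Count: 4.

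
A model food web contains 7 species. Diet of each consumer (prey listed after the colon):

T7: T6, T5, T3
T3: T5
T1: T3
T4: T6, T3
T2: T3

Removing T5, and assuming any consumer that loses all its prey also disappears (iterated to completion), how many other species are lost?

3

Remove T5.
Round 1: T3 (all prey gone) → extinct.
Round 2: T2 (all prey gone), T1 (all prey gone) → extinct.
No further losses. Total secondary extinctions: 3.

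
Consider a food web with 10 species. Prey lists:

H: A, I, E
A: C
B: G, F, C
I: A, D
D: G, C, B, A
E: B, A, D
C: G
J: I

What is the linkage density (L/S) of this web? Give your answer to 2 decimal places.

There are L = 18 links among S = 10 species.
L/S = 18/10 = 1.8000 ≈ 1.80.

L/S = 1.80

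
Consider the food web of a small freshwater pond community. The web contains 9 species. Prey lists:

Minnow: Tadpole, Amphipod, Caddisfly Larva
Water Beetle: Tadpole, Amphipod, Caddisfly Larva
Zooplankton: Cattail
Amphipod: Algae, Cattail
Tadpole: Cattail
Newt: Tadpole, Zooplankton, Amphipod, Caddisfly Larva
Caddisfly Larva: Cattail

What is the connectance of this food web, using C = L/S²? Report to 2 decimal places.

The web has S = 9 species and L = 15 feeding links.
C = L / S² = 15 / 81 = 0.1852 ≈ 0.19.

C = 0.19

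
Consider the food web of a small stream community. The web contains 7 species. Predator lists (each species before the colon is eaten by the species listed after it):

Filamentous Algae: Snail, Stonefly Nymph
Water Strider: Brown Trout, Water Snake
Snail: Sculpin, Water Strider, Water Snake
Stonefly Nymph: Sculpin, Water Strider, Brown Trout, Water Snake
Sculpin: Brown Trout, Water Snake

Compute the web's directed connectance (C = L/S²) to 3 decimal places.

The web has S = 7 species and L = 13 feeding links.
C = L / S² = 13 / 49 = 0.2653 ≈ 0.265.

C = 0.265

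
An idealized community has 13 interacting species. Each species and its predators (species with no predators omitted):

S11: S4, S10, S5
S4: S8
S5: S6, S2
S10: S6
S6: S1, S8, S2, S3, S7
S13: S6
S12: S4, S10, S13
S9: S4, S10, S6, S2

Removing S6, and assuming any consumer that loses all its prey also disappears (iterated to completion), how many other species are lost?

3

Remove S6.
Round 1: S1 (all prey gone), S3 (all prey gone), S7 (all prey gone) → extinct.
No further losses. Total secondary extinctions: 3.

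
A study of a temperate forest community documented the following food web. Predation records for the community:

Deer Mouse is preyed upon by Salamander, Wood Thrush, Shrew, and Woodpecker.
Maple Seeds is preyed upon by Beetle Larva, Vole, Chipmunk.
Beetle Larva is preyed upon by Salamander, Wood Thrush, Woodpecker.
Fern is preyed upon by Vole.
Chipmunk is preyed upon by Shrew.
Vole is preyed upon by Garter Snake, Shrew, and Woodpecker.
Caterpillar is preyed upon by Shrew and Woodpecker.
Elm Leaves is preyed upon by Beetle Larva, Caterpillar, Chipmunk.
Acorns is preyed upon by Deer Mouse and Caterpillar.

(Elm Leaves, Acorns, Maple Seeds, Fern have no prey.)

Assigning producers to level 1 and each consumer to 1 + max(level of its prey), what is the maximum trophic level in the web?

3

Producers (level 1): Elm Leaves, Acorns, Maple Seeds, Fern.
Elm Leaves → Beetle Larva → Salamander gives Salamander level 3.
No species has a prey at level 3, so no species reaches level 4.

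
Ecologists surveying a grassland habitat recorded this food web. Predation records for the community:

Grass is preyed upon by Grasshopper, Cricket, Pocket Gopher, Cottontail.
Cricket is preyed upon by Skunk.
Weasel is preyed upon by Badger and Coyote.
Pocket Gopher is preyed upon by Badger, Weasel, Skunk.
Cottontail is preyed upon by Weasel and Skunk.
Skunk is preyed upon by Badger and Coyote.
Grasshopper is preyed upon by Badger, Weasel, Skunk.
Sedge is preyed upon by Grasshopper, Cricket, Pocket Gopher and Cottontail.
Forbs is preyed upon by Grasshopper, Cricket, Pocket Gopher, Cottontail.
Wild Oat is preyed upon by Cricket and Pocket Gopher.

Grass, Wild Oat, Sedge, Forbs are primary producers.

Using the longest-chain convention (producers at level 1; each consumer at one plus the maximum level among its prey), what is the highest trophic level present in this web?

Producers (level 1): Grass, Wild Oat, Sedge, Forbs.
Grass → Grasshopper → Skunk → Coyote gives Coyote level 4.
No species has a prey at level 4, so no species reaches level 5.

4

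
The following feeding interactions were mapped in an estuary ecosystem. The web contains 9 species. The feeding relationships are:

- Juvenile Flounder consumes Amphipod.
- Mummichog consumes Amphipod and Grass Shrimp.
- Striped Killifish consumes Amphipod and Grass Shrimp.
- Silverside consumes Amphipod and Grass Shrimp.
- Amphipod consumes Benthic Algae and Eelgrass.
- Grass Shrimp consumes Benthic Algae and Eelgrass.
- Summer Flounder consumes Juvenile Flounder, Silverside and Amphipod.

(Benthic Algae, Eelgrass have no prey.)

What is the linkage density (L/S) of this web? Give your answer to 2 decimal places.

There are L = 14 links among S = 9 species.
L/S = 14/9 = 1.5556 ≈ 1.56.

L/S = 1.56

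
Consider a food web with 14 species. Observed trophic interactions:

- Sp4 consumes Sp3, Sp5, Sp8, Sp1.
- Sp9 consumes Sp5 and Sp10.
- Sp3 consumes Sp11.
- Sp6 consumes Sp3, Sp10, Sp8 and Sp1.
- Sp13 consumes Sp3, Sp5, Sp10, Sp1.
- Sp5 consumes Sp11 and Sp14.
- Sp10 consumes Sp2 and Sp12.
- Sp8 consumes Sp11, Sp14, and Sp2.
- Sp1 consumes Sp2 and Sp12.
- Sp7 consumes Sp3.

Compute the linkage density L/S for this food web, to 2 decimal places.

There are L = 25 links among S = 14 species.
L/S = 25/14 = 1.7857 ≈ 1.79.

L/S = 1.79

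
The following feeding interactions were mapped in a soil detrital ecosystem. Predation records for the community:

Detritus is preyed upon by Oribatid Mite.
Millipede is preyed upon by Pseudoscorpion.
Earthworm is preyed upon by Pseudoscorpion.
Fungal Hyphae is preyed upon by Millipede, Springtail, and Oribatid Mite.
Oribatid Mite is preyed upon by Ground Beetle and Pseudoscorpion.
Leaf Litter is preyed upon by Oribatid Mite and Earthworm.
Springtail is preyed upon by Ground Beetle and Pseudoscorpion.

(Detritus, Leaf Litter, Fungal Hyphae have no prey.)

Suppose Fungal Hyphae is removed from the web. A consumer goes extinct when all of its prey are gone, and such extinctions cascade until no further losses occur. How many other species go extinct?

2

Remove Fungal Hyphae.
Round 1: Millipede (all prey gone), Springtail (all prey gone) → extinct.
No further losses. Total secondary extinctions: 2.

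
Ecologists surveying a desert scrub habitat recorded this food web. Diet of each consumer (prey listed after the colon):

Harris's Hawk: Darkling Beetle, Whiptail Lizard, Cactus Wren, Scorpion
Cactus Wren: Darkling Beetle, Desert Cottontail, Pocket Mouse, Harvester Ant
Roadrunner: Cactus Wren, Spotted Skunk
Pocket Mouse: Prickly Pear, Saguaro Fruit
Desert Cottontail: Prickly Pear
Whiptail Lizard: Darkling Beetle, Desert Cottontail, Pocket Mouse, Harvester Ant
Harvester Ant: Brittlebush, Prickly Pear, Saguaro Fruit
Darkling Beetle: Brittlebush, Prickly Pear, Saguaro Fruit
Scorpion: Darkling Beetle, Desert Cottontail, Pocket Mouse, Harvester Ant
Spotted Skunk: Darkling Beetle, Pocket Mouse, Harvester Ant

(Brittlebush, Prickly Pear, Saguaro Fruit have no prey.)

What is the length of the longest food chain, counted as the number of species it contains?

One longest chain: Brittlebush → Darkling Beetle → Cactus Wren → Roadrunner.
It has 4 species and 3 links.

4 species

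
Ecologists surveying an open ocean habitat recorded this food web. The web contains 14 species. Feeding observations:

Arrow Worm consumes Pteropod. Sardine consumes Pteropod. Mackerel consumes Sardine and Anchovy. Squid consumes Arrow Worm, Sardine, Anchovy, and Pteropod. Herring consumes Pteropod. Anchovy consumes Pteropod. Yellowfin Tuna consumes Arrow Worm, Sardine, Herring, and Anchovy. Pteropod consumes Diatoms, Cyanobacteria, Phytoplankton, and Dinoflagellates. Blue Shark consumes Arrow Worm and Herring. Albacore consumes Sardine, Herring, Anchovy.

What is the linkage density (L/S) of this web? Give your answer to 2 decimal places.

L/S = 1.64

There are L = 23 links among S = 14 species.
L/S = 23/14 = 1.6429 ≈ 1.64.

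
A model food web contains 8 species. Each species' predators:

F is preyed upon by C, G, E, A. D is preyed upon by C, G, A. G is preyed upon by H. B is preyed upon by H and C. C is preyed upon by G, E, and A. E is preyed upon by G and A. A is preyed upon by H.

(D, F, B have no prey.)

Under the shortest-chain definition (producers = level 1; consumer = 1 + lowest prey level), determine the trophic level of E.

F is a producer → level 1.
E eats F → level 2.

Trophic level 2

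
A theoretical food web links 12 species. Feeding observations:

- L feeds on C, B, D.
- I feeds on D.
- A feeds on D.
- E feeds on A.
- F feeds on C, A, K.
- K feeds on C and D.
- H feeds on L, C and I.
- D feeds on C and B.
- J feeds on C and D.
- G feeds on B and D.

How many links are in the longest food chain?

3 links

One longest chain: B → D → L → H.
It has 4 species and 3 links.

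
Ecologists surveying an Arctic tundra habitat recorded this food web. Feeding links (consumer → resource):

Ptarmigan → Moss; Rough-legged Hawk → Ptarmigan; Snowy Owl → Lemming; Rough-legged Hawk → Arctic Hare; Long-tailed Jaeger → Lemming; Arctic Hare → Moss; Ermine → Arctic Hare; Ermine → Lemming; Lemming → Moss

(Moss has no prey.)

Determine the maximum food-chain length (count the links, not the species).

One longest chain: Moss → Lemming → Long-tailed Jaeger.
It has 3 species and 2 links.

2 links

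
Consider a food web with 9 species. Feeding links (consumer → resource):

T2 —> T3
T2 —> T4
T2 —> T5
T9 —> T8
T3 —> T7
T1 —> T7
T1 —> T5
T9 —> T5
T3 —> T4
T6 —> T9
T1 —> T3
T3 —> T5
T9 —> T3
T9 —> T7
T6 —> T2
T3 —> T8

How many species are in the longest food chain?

4 species

One longest chain: T8 → T3 → T9 → T6.
It has 4 species and 3 links.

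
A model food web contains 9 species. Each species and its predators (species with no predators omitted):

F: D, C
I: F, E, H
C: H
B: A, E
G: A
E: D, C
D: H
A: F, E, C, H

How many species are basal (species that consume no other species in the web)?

3

Basal species (no prey listed): G, B, I.
Count: 3.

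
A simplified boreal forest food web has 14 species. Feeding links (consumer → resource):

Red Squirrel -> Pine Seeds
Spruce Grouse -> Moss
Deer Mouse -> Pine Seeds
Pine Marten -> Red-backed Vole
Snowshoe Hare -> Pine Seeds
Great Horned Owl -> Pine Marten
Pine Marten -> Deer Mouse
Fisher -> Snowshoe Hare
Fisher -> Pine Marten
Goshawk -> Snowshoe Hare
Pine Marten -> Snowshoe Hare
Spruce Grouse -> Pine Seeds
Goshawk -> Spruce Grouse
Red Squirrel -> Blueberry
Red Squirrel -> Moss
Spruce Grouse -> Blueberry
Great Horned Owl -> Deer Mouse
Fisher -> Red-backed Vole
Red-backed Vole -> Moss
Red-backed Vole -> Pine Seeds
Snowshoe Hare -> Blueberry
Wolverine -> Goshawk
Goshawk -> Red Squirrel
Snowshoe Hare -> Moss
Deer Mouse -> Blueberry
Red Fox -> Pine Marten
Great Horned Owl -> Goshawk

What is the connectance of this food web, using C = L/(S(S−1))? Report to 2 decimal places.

The web has S = 14 species and L = 27 feeding links.
C = L / (S(S−1)) = 27 / 182 = 0.1484 ≈ 0.15.

C = 0.15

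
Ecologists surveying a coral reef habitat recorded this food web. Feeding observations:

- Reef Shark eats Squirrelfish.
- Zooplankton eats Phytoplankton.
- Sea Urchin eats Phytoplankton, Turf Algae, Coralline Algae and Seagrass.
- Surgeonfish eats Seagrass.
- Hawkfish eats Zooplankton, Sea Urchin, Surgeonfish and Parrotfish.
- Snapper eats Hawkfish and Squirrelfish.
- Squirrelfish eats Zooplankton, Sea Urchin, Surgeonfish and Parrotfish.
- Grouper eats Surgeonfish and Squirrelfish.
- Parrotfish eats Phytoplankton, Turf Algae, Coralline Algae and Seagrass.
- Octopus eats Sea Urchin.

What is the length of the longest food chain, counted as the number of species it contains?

One longest chain: Seagrass → Sea Urchin → Squirrelfish → Snapper.
It has 4 species and 3 links.

4 species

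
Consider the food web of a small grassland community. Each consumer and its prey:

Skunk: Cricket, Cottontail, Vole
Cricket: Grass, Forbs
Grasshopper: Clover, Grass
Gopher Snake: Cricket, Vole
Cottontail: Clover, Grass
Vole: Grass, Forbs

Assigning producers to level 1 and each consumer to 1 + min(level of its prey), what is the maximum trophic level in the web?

3

Producers (level 1): Clover, Grass, Forbs.
Following each consumer down to its lowest-level prey: Grass → Cricket → Skunk (levels 1 through 3).
All prey of Skunk (Cricket 2, Cottontail 2, Vole 2) are at level 2 or above, so Skunk is at level 1 + 2 = 3.
Every consumer has at least one prey at level 2 or below, so none exceeds level 3.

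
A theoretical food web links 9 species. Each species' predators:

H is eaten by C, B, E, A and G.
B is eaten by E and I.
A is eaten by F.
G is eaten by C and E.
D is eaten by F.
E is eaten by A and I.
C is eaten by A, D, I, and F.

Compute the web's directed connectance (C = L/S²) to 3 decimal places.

The web has S = 9 species and L = 17 feeding links.
C = L / S² = 17 / 81 = 0.2099 ≈ 0.210.

C = 0.210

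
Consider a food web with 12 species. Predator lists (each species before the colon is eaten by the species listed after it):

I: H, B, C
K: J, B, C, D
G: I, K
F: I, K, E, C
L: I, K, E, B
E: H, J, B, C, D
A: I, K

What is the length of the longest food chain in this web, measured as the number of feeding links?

One longest chain: L → I → H.
It has 3 species and 2 links.

2 links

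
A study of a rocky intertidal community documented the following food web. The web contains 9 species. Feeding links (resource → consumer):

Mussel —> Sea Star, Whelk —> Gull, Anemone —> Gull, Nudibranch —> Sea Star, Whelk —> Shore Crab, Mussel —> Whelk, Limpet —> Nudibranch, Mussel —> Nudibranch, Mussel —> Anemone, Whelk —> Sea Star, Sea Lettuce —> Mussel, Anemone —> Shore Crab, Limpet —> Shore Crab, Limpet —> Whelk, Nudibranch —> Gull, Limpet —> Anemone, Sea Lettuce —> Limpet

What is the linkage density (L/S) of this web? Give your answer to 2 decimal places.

L/S = 1.89

There are L = 17 links among S = 9 species.
L/S = 17/9 = 1.8889 ≈ 1.89.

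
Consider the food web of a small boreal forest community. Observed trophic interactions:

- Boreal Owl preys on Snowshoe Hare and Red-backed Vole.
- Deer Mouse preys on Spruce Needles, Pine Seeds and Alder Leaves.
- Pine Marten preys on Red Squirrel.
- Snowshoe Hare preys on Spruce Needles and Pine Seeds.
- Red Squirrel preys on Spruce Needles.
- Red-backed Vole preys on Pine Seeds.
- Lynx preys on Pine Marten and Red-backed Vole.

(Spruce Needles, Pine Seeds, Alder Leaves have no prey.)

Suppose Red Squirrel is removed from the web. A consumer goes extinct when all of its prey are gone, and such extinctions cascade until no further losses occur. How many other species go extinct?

1

Remove Red Squirrel.
Round 1: Pine Marten (all prey gone) → extinct.
No further losses. Total secondary extinctions: 1.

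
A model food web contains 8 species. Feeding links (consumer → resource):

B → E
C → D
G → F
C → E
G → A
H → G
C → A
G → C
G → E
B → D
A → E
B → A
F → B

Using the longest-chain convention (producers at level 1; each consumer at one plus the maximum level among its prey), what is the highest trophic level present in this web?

6

Producers (level 1): E, D.
E → A → B → F → G → H gives H level 6.
No species has a prey at level 6, so no species reaches level 7.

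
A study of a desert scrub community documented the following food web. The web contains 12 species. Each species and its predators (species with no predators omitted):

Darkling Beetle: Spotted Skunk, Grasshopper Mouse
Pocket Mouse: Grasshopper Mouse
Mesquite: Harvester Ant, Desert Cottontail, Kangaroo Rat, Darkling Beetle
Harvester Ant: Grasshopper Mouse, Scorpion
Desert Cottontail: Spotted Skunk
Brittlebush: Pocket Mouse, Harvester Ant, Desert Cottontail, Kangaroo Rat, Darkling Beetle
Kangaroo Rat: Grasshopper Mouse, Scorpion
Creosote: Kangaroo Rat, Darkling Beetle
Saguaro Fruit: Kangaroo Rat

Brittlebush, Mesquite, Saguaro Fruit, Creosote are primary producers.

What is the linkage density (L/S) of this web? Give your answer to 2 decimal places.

There are L = 20 links among S = 12 species.
L/S = 20/12 = 1.6667 ≈ 1.67.

L/S = 1.67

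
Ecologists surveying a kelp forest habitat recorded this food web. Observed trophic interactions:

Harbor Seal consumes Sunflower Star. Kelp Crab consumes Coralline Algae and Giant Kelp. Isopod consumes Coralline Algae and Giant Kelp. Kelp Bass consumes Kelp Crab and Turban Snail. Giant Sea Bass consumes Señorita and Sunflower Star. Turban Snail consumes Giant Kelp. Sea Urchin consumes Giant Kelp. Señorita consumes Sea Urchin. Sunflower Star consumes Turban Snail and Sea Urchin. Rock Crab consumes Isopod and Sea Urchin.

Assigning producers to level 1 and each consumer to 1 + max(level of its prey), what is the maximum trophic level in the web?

4

Producers (level 1): Giant Kelp, Coralline Algae.
Giant Kelp → Sea Urchin → Sunflower Star → Harbor Seal gives Harbor Seal level 4.
No species has a prey at level 4, so no species reaches level 5.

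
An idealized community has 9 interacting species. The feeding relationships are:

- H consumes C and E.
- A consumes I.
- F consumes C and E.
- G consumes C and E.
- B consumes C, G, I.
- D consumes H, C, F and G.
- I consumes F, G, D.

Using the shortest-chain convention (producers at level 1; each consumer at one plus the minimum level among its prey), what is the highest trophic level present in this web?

Producers (level 1): E, C.
Following each consumer down to its lowest-level prey: E → G → I → A (levels 1 through 4).
All prey of A (I 3) are at level 3 or above, so A is at level 1 + 3 = 4.
Every consumer has at least one prey at level 3 or below, so none exceeds level 4.

4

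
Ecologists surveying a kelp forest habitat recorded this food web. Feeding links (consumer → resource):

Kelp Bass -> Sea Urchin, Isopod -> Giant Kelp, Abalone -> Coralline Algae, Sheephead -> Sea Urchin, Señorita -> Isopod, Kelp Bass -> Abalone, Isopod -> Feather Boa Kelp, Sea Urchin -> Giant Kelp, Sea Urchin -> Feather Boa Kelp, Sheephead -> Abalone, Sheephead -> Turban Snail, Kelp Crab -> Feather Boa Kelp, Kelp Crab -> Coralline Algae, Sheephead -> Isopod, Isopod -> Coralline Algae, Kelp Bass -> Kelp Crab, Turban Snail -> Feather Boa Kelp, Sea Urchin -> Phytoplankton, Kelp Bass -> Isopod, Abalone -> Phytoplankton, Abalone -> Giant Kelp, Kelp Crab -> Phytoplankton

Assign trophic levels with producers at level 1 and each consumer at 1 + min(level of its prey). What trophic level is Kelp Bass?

Trophic level 3

Feather Boa Kelp is a producer → level 1.
Kelp Crab eats Feather Boa Kelp → level 2.
Kelp Bass eats Kelp Crab → level 3.
No prey of Kelp Bass is below level 2, so 3 is the minimum.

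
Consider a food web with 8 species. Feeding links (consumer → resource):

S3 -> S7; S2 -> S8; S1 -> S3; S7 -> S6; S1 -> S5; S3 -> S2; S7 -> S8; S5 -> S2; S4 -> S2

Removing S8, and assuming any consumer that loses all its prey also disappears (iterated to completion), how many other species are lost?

Remove S8.
Round 1: S2 (all prey gone) → extinct.
Round 2: S4 (all prey gone), S5 (all prey gone) → extinct.
No further losses. Total secondary extinctions: 3.

3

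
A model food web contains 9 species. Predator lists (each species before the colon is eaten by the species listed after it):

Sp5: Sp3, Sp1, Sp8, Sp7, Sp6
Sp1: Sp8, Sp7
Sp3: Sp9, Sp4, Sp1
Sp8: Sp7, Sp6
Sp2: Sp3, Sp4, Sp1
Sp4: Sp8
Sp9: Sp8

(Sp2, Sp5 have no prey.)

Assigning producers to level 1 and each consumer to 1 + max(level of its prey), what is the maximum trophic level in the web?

5

Producers (level 1): Sp2, Sp5.
Sp2 → Sp3 → Sp9 → Sp8 → Sp7 gives Sp7 level 5.
No species has a prey at level 5, so no species reaches level 6.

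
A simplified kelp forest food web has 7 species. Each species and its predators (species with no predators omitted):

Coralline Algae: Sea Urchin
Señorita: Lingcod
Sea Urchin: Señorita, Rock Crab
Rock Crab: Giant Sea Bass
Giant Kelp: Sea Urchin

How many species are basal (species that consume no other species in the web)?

2

Basal species (no prey listed): Coralline Algae, Giant Kelp.
Count: 2.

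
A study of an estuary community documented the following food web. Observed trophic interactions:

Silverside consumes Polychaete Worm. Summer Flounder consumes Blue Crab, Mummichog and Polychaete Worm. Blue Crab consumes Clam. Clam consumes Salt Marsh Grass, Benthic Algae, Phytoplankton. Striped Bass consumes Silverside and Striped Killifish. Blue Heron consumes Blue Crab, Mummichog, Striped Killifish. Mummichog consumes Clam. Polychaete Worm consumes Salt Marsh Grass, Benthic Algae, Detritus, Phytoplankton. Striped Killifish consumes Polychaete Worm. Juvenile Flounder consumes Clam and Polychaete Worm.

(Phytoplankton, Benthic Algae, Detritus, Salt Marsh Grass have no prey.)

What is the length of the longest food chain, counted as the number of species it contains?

One longest chain: Phytoplankton → Polychaete Worm → Silverside → Striped Bass.
It has 4 species and 3 links.

4 species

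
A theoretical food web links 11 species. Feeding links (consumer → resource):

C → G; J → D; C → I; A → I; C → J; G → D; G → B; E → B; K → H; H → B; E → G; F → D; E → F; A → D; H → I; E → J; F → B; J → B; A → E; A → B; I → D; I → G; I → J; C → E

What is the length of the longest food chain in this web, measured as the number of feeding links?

4 links

One longest chain: D → J → I → H → K.
It has 5 species and 4 links.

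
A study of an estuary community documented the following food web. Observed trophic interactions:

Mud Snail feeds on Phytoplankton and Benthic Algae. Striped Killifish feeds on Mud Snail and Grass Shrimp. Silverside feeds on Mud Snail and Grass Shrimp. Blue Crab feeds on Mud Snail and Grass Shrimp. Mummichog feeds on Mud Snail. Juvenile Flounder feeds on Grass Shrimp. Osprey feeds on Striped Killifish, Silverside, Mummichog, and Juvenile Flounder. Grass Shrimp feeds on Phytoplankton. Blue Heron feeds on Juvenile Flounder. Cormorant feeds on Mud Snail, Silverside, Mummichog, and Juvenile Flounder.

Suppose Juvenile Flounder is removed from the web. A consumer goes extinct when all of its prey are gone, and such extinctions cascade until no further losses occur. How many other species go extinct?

1

Remove Juvenile Flounder.
Round 1: Blue Heron (all prey gone) → extinct.
No further losses. Total secondary extinctions: 1.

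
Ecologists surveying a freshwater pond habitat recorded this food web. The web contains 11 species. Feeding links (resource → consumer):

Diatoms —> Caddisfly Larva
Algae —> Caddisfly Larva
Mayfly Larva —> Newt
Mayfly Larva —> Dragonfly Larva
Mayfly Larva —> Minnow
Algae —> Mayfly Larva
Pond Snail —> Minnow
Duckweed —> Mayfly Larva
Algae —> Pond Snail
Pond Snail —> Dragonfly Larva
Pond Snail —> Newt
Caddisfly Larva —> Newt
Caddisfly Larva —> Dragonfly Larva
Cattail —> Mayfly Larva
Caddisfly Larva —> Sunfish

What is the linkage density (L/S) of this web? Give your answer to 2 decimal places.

L/S = 1.36

There are L = 15 links among S = 11 species.
L/S = 15/11 = 1.3636 ≈ 1.36.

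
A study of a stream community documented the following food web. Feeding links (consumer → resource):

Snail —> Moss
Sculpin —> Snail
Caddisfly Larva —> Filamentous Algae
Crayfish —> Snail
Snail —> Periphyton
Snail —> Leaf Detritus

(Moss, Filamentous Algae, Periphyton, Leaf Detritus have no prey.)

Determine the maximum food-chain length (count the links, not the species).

2 links

One longest chain: Moss → Snail → Crayfish.
It has 3 species and 2 links.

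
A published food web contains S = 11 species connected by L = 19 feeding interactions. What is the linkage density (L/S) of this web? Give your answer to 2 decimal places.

There are L = 19 links among S = 11 species.
L/S = 19/11 = 1.7273 ≈ 1.73.

L/S = 1.73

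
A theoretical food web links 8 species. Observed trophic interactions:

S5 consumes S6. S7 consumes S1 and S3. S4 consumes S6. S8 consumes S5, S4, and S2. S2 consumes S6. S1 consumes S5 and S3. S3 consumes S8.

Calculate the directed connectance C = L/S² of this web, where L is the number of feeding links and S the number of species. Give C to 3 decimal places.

The web has S = 8 species and L = 11 feeding links.
C = L / S² = 11 / 64 = 0.1719 ≈ 0.172.

C = 0.172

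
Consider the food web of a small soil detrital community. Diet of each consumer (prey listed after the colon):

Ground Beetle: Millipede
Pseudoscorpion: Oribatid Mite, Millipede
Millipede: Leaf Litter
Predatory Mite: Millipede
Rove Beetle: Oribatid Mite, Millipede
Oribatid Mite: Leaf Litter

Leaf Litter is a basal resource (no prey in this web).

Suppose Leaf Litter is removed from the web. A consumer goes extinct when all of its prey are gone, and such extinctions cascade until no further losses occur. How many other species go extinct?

Remove Leaf Litter.
Round 1: Oribatid Mite (all prey gone), Millipede (all prey gone) → extinct.
Round 2: Pseudoscorpion (all prey gone), Ground Beetle (all prey gone), Predatory Mite (all prey gone), Rove Beetle (all prey gone) → extinct.
No further losses. Total secondary extinctions: 6.

6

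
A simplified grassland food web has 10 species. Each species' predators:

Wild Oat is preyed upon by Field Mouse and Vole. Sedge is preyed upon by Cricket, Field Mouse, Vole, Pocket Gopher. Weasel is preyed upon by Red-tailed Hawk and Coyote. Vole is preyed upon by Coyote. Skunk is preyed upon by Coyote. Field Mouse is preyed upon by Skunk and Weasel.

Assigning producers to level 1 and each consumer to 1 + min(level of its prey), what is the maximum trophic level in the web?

4

Producers (level 1): Wild Oat, Sedge.
Following each consumer down to its lowest-level prey: Wild Oat → Field Mouse → Weasel → Red-tailed Hawk (levels 1 through 4).
All prey of Red-tailed Hawk (Weasel 3) are at level 3 or above, so Red-tailed Hawk is at level 1 + 3 = 4.
Every consumer has at least one prey at level 3 or below, so none exceeds level 4.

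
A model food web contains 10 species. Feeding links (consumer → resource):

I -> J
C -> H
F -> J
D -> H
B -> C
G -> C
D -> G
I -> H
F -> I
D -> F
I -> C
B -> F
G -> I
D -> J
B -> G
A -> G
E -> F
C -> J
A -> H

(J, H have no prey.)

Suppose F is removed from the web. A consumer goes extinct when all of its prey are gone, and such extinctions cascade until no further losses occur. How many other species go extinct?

Remove F.
Round 1: E (all prey gone) → extinct.
No further losses. Total secondary extinctions: 1.

1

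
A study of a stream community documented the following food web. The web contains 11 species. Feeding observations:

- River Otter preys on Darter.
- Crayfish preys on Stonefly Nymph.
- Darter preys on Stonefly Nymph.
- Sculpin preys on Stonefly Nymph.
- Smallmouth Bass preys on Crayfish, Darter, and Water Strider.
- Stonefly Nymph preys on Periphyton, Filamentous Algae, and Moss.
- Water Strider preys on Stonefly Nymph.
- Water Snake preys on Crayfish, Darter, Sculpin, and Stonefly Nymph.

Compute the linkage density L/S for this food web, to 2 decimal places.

There are L = 15 links among S = 11 species.
L/S = 15/11 = 1.3636 ≈ 1.36.

L/S = 1.36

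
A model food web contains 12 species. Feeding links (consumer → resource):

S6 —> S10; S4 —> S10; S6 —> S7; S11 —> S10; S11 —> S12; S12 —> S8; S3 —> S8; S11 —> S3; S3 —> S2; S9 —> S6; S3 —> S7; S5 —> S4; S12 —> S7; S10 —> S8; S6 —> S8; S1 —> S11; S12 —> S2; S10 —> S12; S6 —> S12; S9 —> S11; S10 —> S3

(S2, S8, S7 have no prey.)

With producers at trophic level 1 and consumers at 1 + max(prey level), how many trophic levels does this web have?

5

Producers (level 1): S2, S8, S7.
S2 → S3 → S10 → S4 → S5 gives S5 level 5.
No species has a prey at level 5, so no species reaches level 6.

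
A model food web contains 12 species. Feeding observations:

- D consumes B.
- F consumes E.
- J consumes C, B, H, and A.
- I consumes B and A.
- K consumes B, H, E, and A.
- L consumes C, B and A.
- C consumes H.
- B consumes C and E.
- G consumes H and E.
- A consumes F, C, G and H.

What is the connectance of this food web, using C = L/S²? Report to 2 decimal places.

The web has S = 12 species and L = 24 feeding links.
C = L / S² = 24 / 144 = 0.1667 ≈ 0.17.

C = 0.17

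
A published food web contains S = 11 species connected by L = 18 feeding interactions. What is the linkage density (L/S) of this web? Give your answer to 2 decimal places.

There are L = 18 links among S = 11 species.
L/S = 18/11 = 1.6364 ≈ 1.64.

L/S = 1.64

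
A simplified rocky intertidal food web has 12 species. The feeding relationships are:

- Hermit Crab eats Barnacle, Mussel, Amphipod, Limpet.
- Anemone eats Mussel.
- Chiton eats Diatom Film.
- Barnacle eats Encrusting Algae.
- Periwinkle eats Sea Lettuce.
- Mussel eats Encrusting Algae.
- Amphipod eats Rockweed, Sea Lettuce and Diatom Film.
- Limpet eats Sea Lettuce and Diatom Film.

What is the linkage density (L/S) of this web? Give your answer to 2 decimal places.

L/S = 1.17

There are L = 14 links among S = 12 species.
L/S = 14/12 = 1.1667 ≈ 1.17.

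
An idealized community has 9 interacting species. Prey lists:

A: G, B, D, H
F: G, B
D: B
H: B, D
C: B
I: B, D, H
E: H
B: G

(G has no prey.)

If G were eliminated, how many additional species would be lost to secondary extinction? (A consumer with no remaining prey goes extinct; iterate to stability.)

8

Remove G.
Round 1: B (all prey gone) → extinct.
Round 2: C (all prey gone), D (all prey gone), F (all prey gone) → extinct.
Round 3: H (all prey gone) → extinct.
Round 4: E (all prey gone), I (all prey gone), A (all prey gone) → extinct.
No further losses. Total secondary extinctions: 8.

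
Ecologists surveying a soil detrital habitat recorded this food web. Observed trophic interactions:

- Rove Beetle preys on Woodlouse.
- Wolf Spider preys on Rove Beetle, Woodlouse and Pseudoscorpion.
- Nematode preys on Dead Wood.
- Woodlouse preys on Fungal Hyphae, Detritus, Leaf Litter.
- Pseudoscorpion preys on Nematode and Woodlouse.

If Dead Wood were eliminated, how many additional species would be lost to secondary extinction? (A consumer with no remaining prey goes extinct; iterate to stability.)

Remove Dead Wood.
Round 1: Nematode (all prey gone) → extinct.
No further losses. Total secondary extinctions: 1.

1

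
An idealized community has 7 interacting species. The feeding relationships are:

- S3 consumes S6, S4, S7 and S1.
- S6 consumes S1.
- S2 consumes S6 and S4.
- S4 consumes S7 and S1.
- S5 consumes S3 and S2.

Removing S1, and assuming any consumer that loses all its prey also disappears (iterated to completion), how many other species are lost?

1

Remove S1.
Round 1: S6 (all prey gone) → extinct.
No further losses. Total secondary extinctions: 1.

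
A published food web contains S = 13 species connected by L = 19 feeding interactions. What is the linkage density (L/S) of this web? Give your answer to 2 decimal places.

There are L = 19 links among S = 13 species.
L/S = 19/13 = 1.4615 ≈ 1.46.

L/S = 1.46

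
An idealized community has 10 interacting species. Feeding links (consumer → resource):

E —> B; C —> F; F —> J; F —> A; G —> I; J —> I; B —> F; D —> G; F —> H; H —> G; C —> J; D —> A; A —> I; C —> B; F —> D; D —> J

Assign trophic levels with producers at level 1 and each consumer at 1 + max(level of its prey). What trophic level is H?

I is a producer → level 1.
G eats I → level 2.
H eats G → level 3.

Trophic level 3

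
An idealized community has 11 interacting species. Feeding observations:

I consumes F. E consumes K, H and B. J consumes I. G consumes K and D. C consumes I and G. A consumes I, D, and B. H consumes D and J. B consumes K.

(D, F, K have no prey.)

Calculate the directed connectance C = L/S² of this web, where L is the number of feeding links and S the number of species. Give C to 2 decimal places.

The web has S = 11 species and L = 15 feeding links.
C = L / S² = 15 / 121 = 0.1240 ≈ 0.12.

C = 0.12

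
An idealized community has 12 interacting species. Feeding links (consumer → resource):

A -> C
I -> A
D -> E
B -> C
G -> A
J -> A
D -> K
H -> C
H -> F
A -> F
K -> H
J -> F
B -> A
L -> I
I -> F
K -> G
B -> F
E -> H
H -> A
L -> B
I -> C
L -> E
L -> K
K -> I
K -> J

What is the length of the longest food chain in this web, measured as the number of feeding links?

4 links

One longest chain: F → A → H → E → L.
It has 5 species and 4 links.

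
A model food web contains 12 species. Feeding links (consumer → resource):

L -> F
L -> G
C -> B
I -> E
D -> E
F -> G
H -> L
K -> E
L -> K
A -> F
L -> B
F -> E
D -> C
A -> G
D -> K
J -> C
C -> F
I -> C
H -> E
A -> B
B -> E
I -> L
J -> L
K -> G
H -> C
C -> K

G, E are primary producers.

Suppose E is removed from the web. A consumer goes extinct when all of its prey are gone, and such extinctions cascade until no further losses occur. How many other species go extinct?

Remove E.
Round 1: B (all prey gone) → extinct.
No further losses. Total secondary extinctions: 1.

1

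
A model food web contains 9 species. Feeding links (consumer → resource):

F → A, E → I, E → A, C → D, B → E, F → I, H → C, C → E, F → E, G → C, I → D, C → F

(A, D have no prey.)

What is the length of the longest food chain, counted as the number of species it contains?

6 species

One longest chain: D → I → E → F → C → H.
It has 6 species and 5 links.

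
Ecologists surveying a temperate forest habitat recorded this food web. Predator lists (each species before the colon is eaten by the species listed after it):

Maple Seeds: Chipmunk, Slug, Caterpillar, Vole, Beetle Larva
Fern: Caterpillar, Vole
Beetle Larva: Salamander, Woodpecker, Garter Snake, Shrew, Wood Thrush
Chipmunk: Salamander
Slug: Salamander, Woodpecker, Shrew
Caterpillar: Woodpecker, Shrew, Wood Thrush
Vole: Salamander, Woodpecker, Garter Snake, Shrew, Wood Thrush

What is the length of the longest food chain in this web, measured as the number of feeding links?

One longest chain: Maple Seeds → Chipmunk → Salamander.
It has 3 species and 2 links.

2 links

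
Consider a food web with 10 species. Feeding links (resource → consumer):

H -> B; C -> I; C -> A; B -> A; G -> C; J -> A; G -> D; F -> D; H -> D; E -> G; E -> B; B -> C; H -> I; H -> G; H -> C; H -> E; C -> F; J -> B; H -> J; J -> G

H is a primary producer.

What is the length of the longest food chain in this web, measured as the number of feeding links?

5 links

One longest chain: H → J → G → C → F → D.
It has 6 species and 5 links.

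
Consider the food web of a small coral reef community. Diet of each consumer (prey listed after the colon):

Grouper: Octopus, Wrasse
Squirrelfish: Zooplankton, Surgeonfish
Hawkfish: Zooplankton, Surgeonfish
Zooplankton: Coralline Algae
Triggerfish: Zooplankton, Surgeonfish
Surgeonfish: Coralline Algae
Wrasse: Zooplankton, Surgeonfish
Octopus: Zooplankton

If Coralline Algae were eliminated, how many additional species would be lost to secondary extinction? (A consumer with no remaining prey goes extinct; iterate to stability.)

8

Remove Coralline Algae.
Round 1: Zooplankton (all prey gone), Surgeonfish (all prey gone) → extinct.
Round 2: Squirrelfish (all prey gone), Octopus (all prey gone), Wrasse (all prey gone), Hawkfish (all prey gone), Triggerfish (all prey gone) → extinct.
Round 3: Grouper (all prey gone) → extinct.
No further losses. Total secondary extinctions: 8.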